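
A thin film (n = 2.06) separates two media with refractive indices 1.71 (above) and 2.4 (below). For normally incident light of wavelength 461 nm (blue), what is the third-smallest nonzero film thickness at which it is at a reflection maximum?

At the upper boundary (n = 1.71 to n = 2.06) the reflected ray undergoes a half-wave phase shift.
At the lower boundary (n = 2.06 to n = 2.4) the reflected ray undergoes a half-wave phase shift.
Net: no relative phase inversion (both shifts match).
For bright reflection here: 2 n t = m λ.
The third-smallest nonzero thickness corresponds to m = 3: t = m λ / (2 n) = 3.00 × 461 / (2 × 2.06) = 336 nm.

336 nm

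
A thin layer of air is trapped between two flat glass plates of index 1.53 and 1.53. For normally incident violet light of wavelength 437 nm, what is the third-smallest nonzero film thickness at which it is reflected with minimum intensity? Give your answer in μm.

0.656 μm

At the upper boundary (n = 1.53 to n = 1.0) the reflected ray undergoes no phase shift.
Bottom surface (1.0 → 1.53): reflection off a higher-index medium gives a half-wave phase shift.
Exactly one π shift → a net half-wave offset.
For minimum reflection here: 2 n t = m λ.
The third-smallest nonzero thickness corresponds to m = 3: t = m λ / (2 n) = 3.00 × 437 / (2 × 1.0) = 656 nm.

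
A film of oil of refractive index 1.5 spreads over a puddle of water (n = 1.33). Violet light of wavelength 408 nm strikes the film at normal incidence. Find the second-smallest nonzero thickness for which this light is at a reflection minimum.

Ray reflecting at the top interface goes from n = 1.0 toward n = 1.5: a half-wave phase shift.
Bottom surface (1.5 → 1.33): reflection off a lower-index medium gives no phase shift.
Exactly one π shift → a net half-wave offset.
So the condition for destructive reflection is 2 n t = m λ.
The second-smallest nonzero thickness corresponds to m = 2: t = m λ / (2 n) = 2.00 × 408 / (2 × 1.5) = 272 nm.

272 nm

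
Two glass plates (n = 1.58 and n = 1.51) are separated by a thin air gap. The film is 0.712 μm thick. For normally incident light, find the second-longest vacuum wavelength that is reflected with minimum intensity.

712 nm

Ray reflecting at the top interface goes from n = 1.58 toward n = 1.0: no phase shift.
Ray reflecting at the bottom interface goes from n = 1.0 toward n = 1.51: a half-wave phase shift.
Exactly one π shift → a net half-wave offset.
For weak reflection here: 2 n t = m λ.
λ = 2 n t / m. The second-longest wavelength is m = 2: λ = 2 × 1.0 × 712 / 2.00 = 712 nm.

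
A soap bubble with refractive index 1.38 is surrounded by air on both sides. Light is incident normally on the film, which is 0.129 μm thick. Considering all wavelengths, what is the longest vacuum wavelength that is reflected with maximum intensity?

Top surface (1.0 → 1.38): reflection off a higher-index medium gives a half-wave phase shift.
Bottom surface (1.38 → 1.0): reflection off a lower-index medium gives no phase shift.
Exactly one π shift → a net half-wave offset.
For bright reflection here: 2 n t = (m + ½) λ.
λ = 2 n t / (m + ½). The longest wavelength is m = 0: λ = 2 × 1.38 × 129 / 0.500 = 712 nm.

712 nm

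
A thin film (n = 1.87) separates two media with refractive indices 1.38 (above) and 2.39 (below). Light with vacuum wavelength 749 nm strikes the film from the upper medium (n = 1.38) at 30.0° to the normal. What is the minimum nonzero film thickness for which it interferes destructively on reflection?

108 nm

At the upper boundary (n = 1.38 to n = 1.87) the reflected ray undergoes a half-wave phase shift.
At the lower boundary (n = 1.87 to n = 2.39) the reflected ray undergoes a half-wave phase shift.
Net: no relative phase inversion (both shifts match).
So the condition for destructive reflection is 2 n t cos θ_r = (m + ½) λ.
Snell's law: 1.38 sin 30.0° = 1.87 sin θ_r → sin θ_r = 0.369, cos θ_r = 0.929.
Minimum at m = 0: t = λ / (4 n cos θ_r) = 749 / (4 × 1.87 × 0.929) = 108 nm.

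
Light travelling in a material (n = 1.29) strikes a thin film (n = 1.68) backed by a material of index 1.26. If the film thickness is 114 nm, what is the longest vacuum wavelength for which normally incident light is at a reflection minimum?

383 nm

Ray reflecting at the top interface goes from n = 1.29 toward n = 1.68: a half-wave phase shift.
Bottom surface (1.68 → 1.26): reflection off a lower-index medium gives no phase shift.
Exactly one π shift → a net half-wave offset.
For dark reflection here: 2 n t = m λ.
λ = 2 n t / m. The longest wavelength is m = 1: λ = 2 × 1.68 × 114 / 1.00 = 383 nm.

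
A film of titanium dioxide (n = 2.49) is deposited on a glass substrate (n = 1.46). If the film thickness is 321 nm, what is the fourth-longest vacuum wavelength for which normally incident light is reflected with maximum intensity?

At the upper boundary (n = 1.0 to n = 2.49) the reflected ray undergoes a half-wave phase shift.
Bottom surface (2.49 → 1.46): reflection off a lower-index medium gives no phase shift.
The two reflections differ by half a wavelength.
So the condition for constructive reflection is 2 n t = (m + ½) λ.
λ = 2 n t / (m + ½). The fourth-longest wavelength is m = 3: λ = 2 × 2.49 × 321 / 3.50 = 457 nm.

457 nm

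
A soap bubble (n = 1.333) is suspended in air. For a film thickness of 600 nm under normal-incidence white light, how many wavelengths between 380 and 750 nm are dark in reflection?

2

Top surface (1.0 → 1.333): reflection off a higher-index medium gives a half-wave phase shift.
At the lower boundary (n = 1.333 to n = 1.0) the reflected ray undergoes no phase shift.
Net: one phase inversion between the two reflected rays.
With one net inversion, destructive interference in reflection requires 2 n t = m λ.
λ = 2 n t / m = 1600 / m nm.
m=2: 800 nm (IR); m=3: 533 nm (visible); m=4: 400 nm (visible); m=5: 320 nm (UV).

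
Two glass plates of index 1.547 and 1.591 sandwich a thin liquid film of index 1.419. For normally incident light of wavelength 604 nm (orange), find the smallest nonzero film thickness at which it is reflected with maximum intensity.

106 nm

Top surface (1.547 → 1.419): reflection off a lower-index medium gives no phase shift.
Ray reflecting at the bottom interface goes from n = 1.419 toward n = 1.591: a half-wave phase shift.
Exactly one π shift → a net half-wave offset.
With one net inversion, constructive interference in reflection requires 2 n t = (m + ½) λ.
Minimum at m = 0: t = λ / (4 n) = 604 / (4 × 1.419) = 106 nm.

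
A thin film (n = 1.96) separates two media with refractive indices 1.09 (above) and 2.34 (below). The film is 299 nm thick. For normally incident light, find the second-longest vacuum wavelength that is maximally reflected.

At the upper boundary (n = 1.09 to n = 1.96) the reflected ray undergoes a half-wave phase shift.
Bottom surface (1.96 → 2.34): reflection off a higher-index medium gives a half-wave phase shift.
The two reflections carry the same phase change, so no net offset.
With no net inversion, constructive interference in reflection requires 2 n t = m λ.
λ = 2 n t / m. The second-longest wavelength is m = 2: λ = 2 × 1.96 × 299 / 2.00 = 586 nm.

586 nm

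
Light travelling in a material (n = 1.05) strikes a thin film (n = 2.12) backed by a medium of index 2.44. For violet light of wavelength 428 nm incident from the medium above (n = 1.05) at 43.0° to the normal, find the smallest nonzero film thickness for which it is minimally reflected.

At the upper boundary (n = 1.05 to n = 2.12) the reflected ray undergoes a half-wave phase shift.
Ray reflecting at the bottom interface goes from n = 2.12 toward n = 2.44: a half-wave phase shift.
Zero or two π shifts → no net half-wave offset.
For weak reflection here: 2 n t cos θ_r = (m + ½) λ.
Snell's law: 1.05 sin 43.0° = 2.12 sin θ_r → sin θ_r = 0.338, cos θ_r = 0.941.
Minimum at m = 0: t = λ / (4 n cos θ_r) = 428 / (4 × 2.12 × 0.941) = 53.6 nm.

53.6 nm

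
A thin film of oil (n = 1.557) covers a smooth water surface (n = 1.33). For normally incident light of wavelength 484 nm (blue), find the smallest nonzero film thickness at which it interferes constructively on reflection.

At the upper boundary (n = 1.0 to n = 1.557) the reflected ray undergoes a half-wave phase shift.
Ray reflecting at the bottom interface goes from n = 1.557 toward n = 1.33: no phase shift.
Net: one phase inversion between the two reflected rays.
For bright reflection here: 2 n t = (m + ½) λ.
Minimum at m = 0: t = λ / (4 n) = 484 / (4 × 1.557) = 77.7 nm.

77.7 nm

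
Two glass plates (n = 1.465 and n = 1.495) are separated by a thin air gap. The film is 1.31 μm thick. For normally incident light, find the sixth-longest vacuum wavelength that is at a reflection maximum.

Top surface (1.465 → 1.0): reflection off a lower-index medium gives no phase shift.
At the lower boundary (n = 1.0 to n = 1.495) the reflected ray undergoes a half-wave phase shift.
The two reflections differ by half a wavelength.
So the condition for constructive reflection is 2 n t = (m + ½) λ.
λ = 2 n t / (m + ½). The sixth-longest wavelength is m = 5: λ = 2 × 1.0 × 1310 / 5.50 = 476 nm.

476 nm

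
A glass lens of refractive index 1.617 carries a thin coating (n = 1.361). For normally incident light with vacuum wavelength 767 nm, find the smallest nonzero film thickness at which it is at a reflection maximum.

282 nm

Ray reflecting at the top interface goes from n = 1.0 toward n = 1.361: a half-wave phase shift.
At the lower boundary (n = 1.361 to n = 1.617) the reflected ray undergoes a half-wave phase shift.
Zero or two π shifts → no net half-wave offset.
With no net inversion, constructive interference in reflection requires 2 n t = m λ.
Minimum nonzero at m = 1: t = λ / (2 n) = 767 / (2 × 1.361) = 282 nm.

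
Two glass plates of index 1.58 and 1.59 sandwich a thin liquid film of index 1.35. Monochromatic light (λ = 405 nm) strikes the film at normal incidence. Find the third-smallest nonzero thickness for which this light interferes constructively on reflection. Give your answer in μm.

0.375 μm

Ray reflecting at the top interface goes from n = 1.58 toward n = 1.35: no phase shift.
At the lower boundary (n = 1.35 to n = 1.59) the reflected ray undergoes a half-wave phase shift.
Exactly one π shift → a net half-wave offset.
So the condition for constructive reflection is 2 n t = (m + ½) λ.
The third-smallest nonzero thickness corresponds to m = 2: t = (m + ½) λ / (2 n) = 2.50 × 405 / (2 × 1.35) = 375 nm.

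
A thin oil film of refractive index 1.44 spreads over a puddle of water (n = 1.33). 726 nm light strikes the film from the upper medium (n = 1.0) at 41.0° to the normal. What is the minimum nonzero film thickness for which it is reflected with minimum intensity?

At the upper boundary (n = 1.0 to n = 1.44) the reflected ray undergoes a half-wave phase shift.
Bottom surface (1.44 → 1.33): reflection off a lower-index medium gives no phase shift.
The two reflections differ by half a wavelength.
For weak reflection here: 2 n t cos θ_r = m λ.
Snell's law: 1.0 sin 41.0° = 1.44 sin θ_r → sin θ_r = 0.456, cos θ_r = 0.890.
Minimum nonzero at m = 1: t = λ / (2 n cos θ_r) = 726 / (2 × 1.44 × 0.890) = 283 nm.

283 nm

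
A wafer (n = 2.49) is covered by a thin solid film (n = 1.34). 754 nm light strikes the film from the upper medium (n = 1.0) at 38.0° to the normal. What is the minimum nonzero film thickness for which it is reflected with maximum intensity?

317 nm

Top surface (1.0 → 1.34): reflection off a higher-index medium gives a half-wave phase shift.
Bottom surface (1.34 → 2.49): reflection off a higher-index medium gives a half-wave phase shift.
Net: no relative phase inversion (both shifts match).
So the condition for constructive reflection is 2 n t cos θ_r = m λ.
Snell's law: 1.0 sin 38.0° = 1.34 sin θ_r → sin θ_r = 0.459, cos θ_r = 0.888.
Minimum nonzero at m = 1: t = λ / (2 n cos θ_r) = 754 / (2 × 1.34 × 0.888) = 317 nm.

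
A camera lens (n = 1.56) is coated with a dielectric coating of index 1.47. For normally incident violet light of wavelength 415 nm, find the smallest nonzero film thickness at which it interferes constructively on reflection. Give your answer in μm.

Ray reflecting at the top interface goes from n = 1.0 toward n = 1.47: a half-wave phase shift.
Bottom surface (1.47 → 1.56): reflection off a higher-index medium gives a half-wave phase shift.
Net: no relative phase inversion (both shifts match).
For strong reflection here: 2 n t = m λ.
Minimum nonzero at m = 1: t = λ / (2 n) = 415 / (2 × 1.47) = 141 nm.

0.141 μm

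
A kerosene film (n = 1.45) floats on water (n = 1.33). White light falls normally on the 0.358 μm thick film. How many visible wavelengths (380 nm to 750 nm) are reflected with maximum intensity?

At the upper boundary (n = 1.0 to n = 1.45) the reflected ray undergoes a half-wave phase shift.
Bottom surface (1.45 → 1.33): reflection off a lower-index medium gives no phase shift.
Net: one phase inversion between the two reflected rays.
For strong reflection here: 2 n t = (m + ½) λ.
λ = 2 n t / (m + ½) = 1038 / (m + ½) nm.
m=0: 2076 nm (IR); m=1: 692 nm (visible); m=2: 415 nm (visible); m=3: 297 nm (UV).

2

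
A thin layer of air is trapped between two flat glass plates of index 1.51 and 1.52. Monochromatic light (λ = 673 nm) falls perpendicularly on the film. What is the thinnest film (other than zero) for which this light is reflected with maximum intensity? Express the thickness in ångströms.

Ray reflecting at the top interface goes from n = 1.51 toward n = 1.0: no phase shift.
Bottom surface (1.0 → 1.52): reflection off a higher-index medium gives a half-wave phase shift.
The two reflections differ by half a wavelength.
With one net inversion, constructive interference in reflection requires 2 n t = (m + ½) λ.
Minimum at m = 0: t = λ / (4 n) = 673 / (4 × 1.0) = 168 nm.

1683 Å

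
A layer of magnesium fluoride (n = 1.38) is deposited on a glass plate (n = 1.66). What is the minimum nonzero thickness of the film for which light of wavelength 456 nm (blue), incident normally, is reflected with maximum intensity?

Top surface (1.0 → 1.38): reflection off a higher-index medium gives a half-wave phase shift.
At the lower boundary (n = 1.38 to n = 1.66) the reflected ray undergoes a half-wave phase shift.
The two reflections carry the same phase change, so no net offset.
So the condition for constructive reflection is 2 n t = m λ.
Minimum nonzero at m = 1: t = λ / (2 n) = 456 / (2 × 1.38) = 165 nm.

165 nm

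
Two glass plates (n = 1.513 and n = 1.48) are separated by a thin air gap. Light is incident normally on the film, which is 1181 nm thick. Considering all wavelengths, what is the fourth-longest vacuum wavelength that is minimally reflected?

At the upper boundary (n = 1.513 to n = 1.0) the reflected ray undergoes no phase shift.
At the lower boundary (n = 1.0 to n = 1.48) the reflected ray undergoes a half-wave phase shift.
The two reflections differ by half a wavelength.
So the condition for destructive reflection is 2 n t = m λ.
λ = 2 n t / m. The fourth-longest wavelength is m = 4: λ = 2 × 1.0 × 1181 / 4.00 = 591 nm.

591 nm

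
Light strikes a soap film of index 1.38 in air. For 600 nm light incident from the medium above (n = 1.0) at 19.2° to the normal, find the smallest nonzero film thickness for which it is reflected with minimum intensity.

224 nm

At the upper boundary (n = 1.0 to n = 1.38) the reflected ray undergoes a half-wave phase shift.
Ray reflecting at the bottom interface goes from n = 1.38 toward n = 1.0: no phase shift.
The two reflections differ by half a wavelength.
For weak reflection here: 2 n t cos θ_r = m λ.
Snell's law: 1.0 sin 19.2° = 1.38 sin θ_r → sin θ_r = 0.238, cos θ_r = 0.971.
Minimum nonzero at m = 1: t = λ / (2 n cos θ_r) = 600 / (2 × 1.38 × 0.971) = 224 nm.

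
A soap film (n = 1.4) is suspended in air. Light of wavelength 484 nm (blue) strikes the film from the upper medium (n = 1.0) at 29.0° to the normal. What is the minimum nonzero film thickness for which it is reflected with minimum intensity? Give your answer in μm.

At the upper boundary (n = 1.0 to n = 1.4) the reflected ray undergoes a half-wave phase shift.
Ray reflecting at the bottom interface goes from n = 1.4 toward n = 1.0: no phase shift.
Net: one phase inversion between the two reflected rays.
So the condition for destructive reflection is 2 n t cos θ_r = m λ.
Snell's law: 1.0 sin 29.0° = 1.4 sin θ_r → sin θ_r = 0.346, cos θ_r = 0.938.
Minimum nonzero at m = 1: t = λ / (2 n cos θ_r) = 484 / (2 × 1.4 × 0.938) = 184 nm.

0.184 μm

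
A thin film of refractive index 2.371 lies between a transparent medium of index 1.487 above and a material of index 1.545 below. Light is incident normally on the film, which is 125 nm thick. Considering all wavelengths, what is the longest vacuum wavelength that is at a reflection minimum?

593 nm

Top surface (1.487 → 2.371): reflection off a higher-index medium gives a half-wave phase shift.
At the lower boundary (n = 2.371 to n = 1.545) the reflected ray undergoes no phase shift.
The two reflections differ by half a wavelength.
With one net inversion, destructive interference in reflection requires 2 n t = m λ.
λ = 2 n t / m. The longest wavelength is m = 1: λ = 2 × 2.371 × 125 / 1.00 = 593 nm.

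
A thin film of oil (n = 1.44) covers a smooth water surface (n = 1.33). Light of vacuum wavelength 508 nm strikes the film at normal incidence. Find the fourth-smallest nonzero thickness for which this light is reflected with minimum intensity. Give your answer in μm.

At the upper boundary (n = 1.0 to n = 1.44) the reflected ray undergoes a half-wave phase shift.
Bottom surface (1.44 → 1.33): reflection off a lower-index medium gives no phase shift.
Net: one phase inversion between the two reflected rays.
With one net inversion, destructive interference in reflection requires 2 n t = m λ.
The fourth-smallest nonzero thickness corresponds to m = 4: t = m λ / (2 n) = 4.00 × 508 / (2 × 1.44) = 706 nm.

0.706 μm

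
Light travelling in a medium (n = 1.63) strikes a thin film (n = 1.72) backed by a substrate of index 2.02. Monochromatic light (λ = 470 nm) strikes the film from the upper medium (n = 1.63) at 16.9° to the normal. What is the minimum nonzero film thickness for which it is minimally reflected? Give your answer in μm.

At the upper boundary (n = 1.63 to n = 1.72) the reflected ray undergoes a half-wave phase shift.
Ray reflecting at the bottom interface goes from n = 1.72 toward n = 2.02: a half-wave phase shift.
The two reflections carry the same phase change, so no net offset.
With no net inversion, destructive interference in reflection requires 2 n t cos θ_r = (m + ½) λ.
Snell's law: 1.63 sin 16.9° = 1.72 sin θ_r → sin θ_r = 0.275, cos θ_r = 0.961.
Minimum at m = 0: t = λ / (4 n cos θ_r) = 470 / (4 × 1.72 × 0.961) = 71.1 nm.

0.0711 μm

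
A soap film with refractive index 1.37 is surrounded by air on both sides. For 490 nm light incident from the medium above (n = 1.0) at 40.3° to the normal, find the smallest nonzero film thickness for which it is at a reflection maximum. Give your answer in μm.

0.101 μm

Top surface (1.0 → 1.37): reflection off a higher-index medium gives a half-wave phase shift.
At the lower boundary (n = 1.37 to n = 1.0) the reflected ray undergoes no phase shift.
Exactly one π shift → a net half-wave offset.
So the condition for constructive reflection is 2 n t cos θ_r = (m + ½) λ.
Snell's law: 1.0 sin 40.3° = 1.37 sin θ_r → sin θ_r = 0.472, cos θ_r = 0.882.
Minimum at m = 0: t = λ / (4 n cos θ_r) = 490 / (4 × 1.37 × 0.882) = 101 nm.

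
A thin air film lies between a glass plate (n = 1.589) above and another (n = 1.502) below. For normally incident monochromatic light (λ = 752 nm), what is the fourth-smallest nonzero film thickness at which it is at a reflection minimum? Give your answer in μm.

1.50 μm

Ray reflecting at the top interface goes from n = 1.589 toward n = 1.0: no phase shift.
Bottom surface (1.0 → 1.502): reflection off a higher-index medium gives a half-wave phase shift.
Net: one phase inversion between the two reflected rays.
So the condition for destructive reflection is 2 n t = m λ.
The fourth-smallest nonzero thickness corresponds to m = 4: t = m λ / (2 n) = 4.00 × 752 / (2 × 1.0) = 1504 nm.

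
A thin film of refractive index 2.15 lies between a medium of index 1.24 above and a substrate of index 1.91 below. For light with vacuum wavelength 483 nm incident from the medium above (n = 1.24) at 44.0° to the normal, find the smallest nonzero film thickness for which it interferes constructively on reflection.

61.3 nm

Top surface (1.24 → 2.15): reflection off a higher-index medium gives a half-wave phase shift.
Ray reflecting at the bottom interface goes from n = 2.15 toward n = 1.91: no phase shift.
Net: one phase inversion between the two reflected rays.
For bright reflection here: 2 n t cos θ_r = (m + ½) λ.
Snell's law: 1.24 sin 44.0° = 2.15 sin θ_r → sin θ_r = 0.401, cos θ_r = 0.916.
Minimum at m = 0: t = λ / (4 n cos θ_r) = 483 / (4 × 2.15 × 0.916) = 61.3 nm.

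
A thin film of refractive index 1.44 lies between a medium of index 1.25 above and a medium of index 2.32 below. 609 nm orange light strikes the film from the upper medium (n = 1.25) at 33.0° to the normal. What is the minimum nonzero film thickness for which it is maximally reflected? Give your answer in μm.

0.240 μm

At the upper boundary (n = 1.25 to n = 1.44) the reflected ray undergoes a half-wave phase shift.
At the lower boundary (n = 1.44 to n = 2.32) the reflected ray undergoes a half-wave phase shift.
Net: no relative phase inversion (both shifts match).
For strong reflection here: 2 n t cos θ_r = m λ.
Snell's law: 1.25 sin 33.0° = 1.44 sin θ_r → sin θ_r = 0.473, cos θ_r = 0.881.
Minimum nonzero at m = 1: t = λ / (2 n cos θ_r) = 609 / (2 × 1.44 × 0.881) = 240 nm.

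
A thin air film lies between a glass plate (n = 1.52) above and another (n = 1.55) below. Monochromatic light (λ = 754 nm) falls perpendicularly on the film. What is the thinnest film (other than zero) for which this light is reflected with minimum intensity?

Top surface (1.52 → 1.0): reflection off a lower-index medium gives no phase shift.
Ray reflecting at the bottom interface goes from n = 1.0 toward n = 1.55: a half-wave phase shift.
Net: one phase inversion between the two reflected rays.
So the condition for destructive reflection is 2 n t = m λ.
Minimum nonzero at m = 1: t = λ / (2 n) = 754 / (2 × 1.0) = 377 nm.

377 nm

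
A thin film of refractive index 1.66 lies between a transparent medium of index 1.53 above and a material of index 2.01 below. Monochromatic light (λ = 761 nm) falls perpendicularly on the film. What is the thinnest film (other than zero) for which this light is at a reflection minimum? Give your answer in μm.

0.115 μm

Top surface (1.53 → 1.66): reflection off a higher-index medium gives a half-wave phase shift.
Ray reflecting at the bottom interface goes from n = 1.66 toward n = 2.01: a half-wave phase shift.
The two reflections carry the same phase change, so no net offset.
For weak reflection here: 2 n t = (m + ½) λ.
Minimum at m = 0: t = λ / (4 n) = 761 / (4 × 1.66) = 115 nm.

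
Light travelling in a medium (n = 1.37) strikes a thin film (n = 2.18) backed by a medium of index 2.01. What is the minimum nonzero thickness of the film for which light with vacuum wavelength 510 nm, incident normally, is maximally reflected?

58.5 nm

Ray reflecting at the top interface goes from n = 1.37 toward n = 2.18: a half-wave phase shift.
Ray reflecting at the bottom interface goes from n = 2.18 toward n = 2.01: no phase shift.
The two reflections differ by half a wavelength.
With one net inversion, constructive interference in reflection requires 2 n t = (m + ½) λ.
Minimum at m = 0: t = λ / (4 n) = 510 / (4 × 2.18) = 58.5 nm.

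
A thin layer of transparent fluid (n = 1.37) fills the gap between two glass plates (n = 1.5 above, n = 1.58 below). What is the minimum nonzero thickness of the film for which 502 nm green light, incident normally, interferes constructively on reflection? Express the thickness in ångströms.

At the upper boundary (n = 1.5 to n = 1.37) the reflected ray undergoes no phase shift.
Ray reflecting at the bottom interface goes from n = 1.37 toward n = 1.58: a half-wave phase shift.
Net: one phase inversion between the two reflected rays.
With one net inversion, constructive interference in reflection requires 2 n t = (m + ½) λ.
Minimum at m = 0: t = λ / (4 n) = 502 / (4 × 1.37) = 91.6 nm.

916 Å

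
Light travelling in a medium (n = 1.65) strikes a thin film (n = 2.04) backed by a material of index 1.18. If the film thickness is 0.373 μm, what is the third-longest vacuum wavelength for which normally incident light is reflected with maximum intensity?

Top surface (1.65 → 2.04): reflection off a higher-index medium gives a half-wave phase shift.
Bottom surface (2.04 → 1.18): reflection off a lower-index medium gives no phase shift.
Net: one phase inversion between the two reflected rays.
For bright reflection here: 2 n t = (m + ½) λ.
λ = 2 n t / (m + ½). The third-longest wavelength is m = 2: λ = 2 × 2.04 × 373 / 2.50 = 609 nm.

609 nm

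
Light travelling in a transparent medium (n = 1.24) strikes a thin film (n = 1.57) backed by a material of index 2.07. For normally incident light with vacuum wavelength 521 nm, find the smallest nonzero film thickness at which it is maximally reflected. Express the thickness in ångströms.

1659 Å

Top surface (1.24 → 1.57): reflection off a higher-index medium gives a half-wave phase shift.
Bottom surface (1.57 → 2.07): reflection off a higher-index medium gives a half-wave phase shift.
Net: no relative phase inversion (both shifts match).
For strong reflection here: 2 n t = m λ.
Minimum nonzero at m = 1: t = λ / (2 n) = 521 / (2 × 1.57) = 166 nm.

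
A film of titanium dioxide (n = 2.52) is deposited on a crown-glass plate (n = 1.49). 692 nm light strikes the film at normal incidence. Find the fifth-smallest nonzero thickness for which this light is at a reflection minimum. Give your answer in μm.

0.687 μm

Top surface (1.0 → 2.52): reflection off a higher-index medium gives a half-wave phase shift.
Ray reflecting at the bottom interface goes from n = 2.52 toward n = 1.49: no phase shift.
Exactly one π shift → a net half-wave offset.
So the condition for destructive reflection is 2 n t = m λ.
The fifth-smallest nonzero thickness corresponds to m = 5: t = m λ / (2 n) = 5.00 × 692 / (2 × 2.52) = 687 nm.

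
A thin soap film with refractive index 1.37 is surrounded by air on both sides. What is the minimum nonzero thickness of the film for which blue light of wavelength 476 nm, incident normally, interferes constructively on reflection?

86.9 nm

At the upper boundary (n = 1.0 to n = 1.37) the reflected ray undergoes a half-wave phase shift.
At the lower boundary (n = 1.37 to n = 1.0) the reflected ray undergoes no phase shift.
Net: one phase inversion between the two reflected rays.
For maximum reflection here: 2 n t = (m + ½) λ.
Minimum at m = 0: t = λ / (4 n) = 476 / (4 × 1.37) = 86.9 nm.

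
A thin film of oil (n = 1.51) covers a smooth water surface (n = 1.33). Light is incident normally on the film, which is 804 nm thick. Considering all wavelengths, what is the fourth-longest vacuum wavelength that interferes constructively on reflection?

Ray reflecting at the top interface goes from n = 1.0 toward n = 1.51: a half-wave phase shift.
At the lower boundary (n = 1.51 to n = 1.33) the reflected ray undergoes no phase shift.
Exactly one π shift → a net half-wave offset.
With one net inversion, constructive interference in reflection requires 2 n t = (m + ½) λ.
λ = 2 n t / (m + ½). The fourth-longest wavelength is m = 3: λ = 2 × 1.51 × 804 / 3.50 = 694 nm.

694 nm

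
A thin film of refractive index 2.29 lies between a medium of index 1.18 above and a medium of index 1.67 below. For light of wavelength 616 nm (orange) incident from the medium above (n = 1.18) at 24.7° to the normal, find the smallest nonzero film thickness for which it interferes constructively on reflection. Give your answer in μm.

At the upper boundary (n = 1.18 to n = 2.29) the reflected ray undergoes a half-wave phase shift.
Ray reflecting at the bottom interface goes from n = 2.29 toward n = 1.67: no phase shift.
Net: one phase inversion between the two reflected rays.
With one net inversion, constructive interference in reflection requires 2 n t cos θ_r = (m + ½) λ.
Snell's law: 1.18 sin 24.7° = 2.29 sin θ_r → sin θ_r = 0.215, cos θ_r = 0.977.
Minimum at m = 0: t = λ / (4 n cos θ_r) = 616 / (4 × 2.29 × 0.977) = 68.9 nm.

0.0689 μm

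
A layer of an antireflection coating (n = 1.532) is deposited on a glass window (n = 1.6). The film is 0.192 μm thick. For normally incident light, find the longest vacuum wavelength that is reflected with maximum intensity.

588 nm

At the upper boundary (n = 1.0 to n = 1.532) the reflected ray undergoes a half-wave phase shift.
At the lower boundary (n = 1.532 to n = 1.6) the reflected ray undergoes a half-wave phase shift.
The two reflections carry the same phase change, so no net offset.
So the condition for constructive reflection is 2 n t = m λ.
λ = 2 n t / m. The longest wavelength is m = 1: λ = 2 × 1.532 × 192 / 1.00 = 588 nm.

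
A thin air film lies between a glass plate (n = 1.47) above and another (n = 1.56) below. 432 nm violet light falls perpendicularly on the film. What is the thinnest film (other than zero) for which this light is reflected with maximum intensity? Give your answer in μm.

Ray reflecting at the top interface goes from n = 1.47 toward n = 1.0: no phase shift.
Ray reflecting at the bottom interface goes from n = 1.0 toward n = 1.56: a half-wave phase shift.
The two reflections differ by half a wavelength.
With one net inversion, constructive interference in reflection requires 2 n t = (m + ½) λ.
Minimum at m = 0: t = λ / (4 n) = 432 / (4 × 1.0) = 108 nm.

0.108 μm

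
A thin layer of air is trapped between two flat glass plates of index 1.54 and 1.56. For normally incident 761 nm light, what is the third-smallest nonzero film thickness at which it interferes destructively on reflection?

1142 nm

Ray reflecting at the top interface goes from n = 1.54 toward n = 1.0: no phase shift.
Bottom surface (1.0 → 1.56): reflection off a higher-index medium gives a half-wave phase shift.
The two reflections differ by half a wavelength.
So the condition for destructive reflection is 2 n t = m λ.
The third-smallest nonzero thickness corresponds to m = 3: t = m λ / (2 n) = 3.00 × 761 / (2 × 1.0) = 1142 nm.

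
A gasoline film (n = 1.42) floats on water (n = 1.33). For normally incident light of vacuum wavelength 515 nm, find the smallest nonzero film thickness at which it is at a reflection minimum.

181 nm

Ray reflecting at the top interface goes from n = 1.0 toward n = 1.42: a half-wave phase shift.
At the lower boundary (n = 1.42 to n = 1.33) the reflected ray undergoes no phase shift.
Exactly one π shift → a net half-wave offset.
So the condition for destructive reflection is 2 n t = m λ.
Minimum nonzero at m = 1: t = λ / (2 n) = 515 / (2 × 1.42) = 181 nm.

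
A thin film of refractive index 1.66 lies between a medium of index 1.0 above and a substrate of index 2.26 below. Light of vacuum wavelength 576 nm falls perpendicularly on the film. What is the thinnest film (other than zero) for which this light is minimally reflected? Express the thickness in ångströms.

Ray reflecting at the top interface goes from n = 1.0 toward n = 1.66: a half-wave phase shift.
At the lower boundary (n = 1.66 to n = 2.26) the reflected ray undergoes a half-wave phase shift.
Zero or two π shifts → no net half-wave offset.
So the condition for destructive reflection is 2 n t = (m + ½) λ.
Minimum at m = 0: t = λ / (4 n) = 576 / (4 × 1.66) = 86.7 nm.

867 Å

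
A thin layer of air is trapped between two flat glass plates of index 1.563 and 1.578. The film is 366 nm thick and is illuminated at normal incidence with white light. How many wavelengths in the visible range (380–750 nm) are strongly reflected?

1

At the upper boundary (n = 1.563 to n = 1.0) the reflected ray undergoes no phase shift.
At the lower boundary (n = 1.0 to n = 1.578) the reflected ray undergoes a half-wave phase shift.
The two reflections differ by half a wavelength.
With one net inversion, constructive interference in reflection requires 2 n t = (m + ½) λ.
λ = 2 n t / (m + ½) = 732 / (m + ½) nm.
m=0: 1464 nm (IR); m=1: 488 nm (visible); m=2: 293 nm (UV).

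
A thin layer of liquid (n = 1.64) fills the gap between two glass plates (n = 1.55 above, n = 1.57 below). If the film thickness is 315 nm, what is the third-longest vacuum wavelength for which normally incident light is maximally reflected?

413 nm

Top surface (1.55 → 1.64): reflection off a higher-index medium gives a half-wave phase shift.
At the lower boundary (n = 1.64 to n = 1.57) the reflected ray undergoes no phase shift.
Exactly one π shift → a net half-wave offset.
For strong reflection here: 2 n t = (m + ½) λ.
λ = 2 n t / (m + ½). The third-longest wavelength is m = 2: λ = 2 × 1.64 × 315 / 2.50 = 413 nm.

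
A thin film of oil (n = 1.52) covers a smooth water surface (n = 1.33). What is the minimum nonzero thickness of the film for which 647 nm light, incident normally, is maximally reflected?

106 nm

Ray reflecting at the top interface goes from n = 1.0 toward n = 1.52: a half-wave phase shift.
Ray reflecting at the bottom interface goes from n = 1.52 toward n = 1.33: no phase shift.
Net: one phase inversion between the two reflected rays.
With one net inversion, constructive interference in reflection requires 2 n t = (m + ½) λ.
Minimum at m = 0: t = λ / (4 n) = 647 / (4 × 1.52) = 106 nm.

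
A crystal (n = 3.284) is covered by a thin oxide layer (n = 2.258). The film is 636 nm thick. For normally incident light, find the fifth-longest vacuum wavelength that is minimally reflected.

At the upper boundary (n = 1.0 to n = 2.258) the reflected ray undergoes a half-wave phase shift.
Ray reflecting at the bottom interface goes from n = 2.258 toward n = 3.284: a half-wave phase shift.
Net: no relative phase inversion (both shifts match).
So the condition for destructive reflection is 2 n t = (m + ½) λ.
λ = 2 n t / (m + ½). The fifth-longest wavelength is m = 4: λ = 2 × 2.258 × 636 / 4.50 = 638 nm.

638 nm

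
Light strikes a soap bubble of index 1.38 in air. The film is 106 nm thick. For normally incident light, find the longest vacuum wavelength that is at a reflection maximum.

Ray reflecting at the top interface goes from n = 1.0 toward n = 1.38: a half-wave phase shift.
At the lower boundary (n = 1.38 to n = 1.0) the reflected ray undergoes no phase shift.
The two reflections differ by half a wavelength.
With one net inversion, constructive interference in reflection requires 2 n t = (m + ½) λ.
λ = 2 n t / (m + ½). The longest wavelength is m = 0: λ = 2 × 1.38 × 106 / 0.500 = 585 nm.

585 nm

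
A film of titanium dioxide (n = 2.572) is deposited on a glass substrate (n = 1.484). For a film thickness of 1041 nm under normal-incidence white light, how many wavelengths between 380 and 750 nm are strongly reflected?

7

Top surface (1.0 → 2.572): reflection off a higher-index medium gives a half-wave phase shift.
At the lower boundary (n = 2.572 to n = 1.484) the reflected ray undergoes no phase shift.
Net: one phase inversion between the two reflected rays.
So the condition for constructive reflection is 2 n t = (m + ½) λ.
λ = 2 n t / (m + ½) = 5355 / (m + ½) nm.
m=6: 824 nm (IR); m=7: 714 nm (visible); m=8: 630 nm (visible); m=9: 564 nm (visible); m=10: 510 nm (visible); m=11: 466 nm (visible); m=12: 428 nm (visible); m=13: 397 nm (visible); m=14: 369 nm (UV).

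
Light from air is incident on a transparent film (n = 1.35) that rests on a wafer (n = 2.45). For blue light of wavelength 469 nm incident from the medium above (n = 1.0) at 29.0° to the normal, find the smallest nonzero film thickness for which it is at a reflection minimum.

93.1 nm

Top surface (1.0 → 1.35): reflection off a higher-index medium gives a half-wave phase shift.
Bottom surface (1.35 → 2.45): reflection off a higher-index medium gives a half-wave phase shift.
The two reflections carry the same phase change, so no net offset.
So the condition for destructive reflection is 2 n t cos θ_r = (m + ½) λ.
Snell's law: 1.0 sin 29.0° = 1.35 sin θ_r → sin θ_r = 0.359, cos θ_r = 0.933.
Minimum at m = 0: t = λ / (4 n cos θ_r) = 469 / (4 × 1.35 × 0.933) = 93.1 nm.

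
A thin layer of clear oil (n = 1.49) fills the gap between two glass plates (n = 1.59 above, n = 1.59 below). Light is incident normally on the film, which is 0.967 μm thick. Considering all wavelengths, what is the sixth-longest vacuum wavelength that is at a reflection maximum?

Top surface (1.59 → 1.49): reflection off a lower-index medium gives no phase shift.
Ray reflecting at the bottom interface goes from n = 1.49 toward n = 1.59: a half-wave phase shift.
Exactly one π shift → a net half-wave offset.
With one net inversion, constructive interference in reflection requires 2 n t = (m + ½) λ.
λ = 2 n t / (m + ½). The sixth-longest wavelength is m = 5: λ = 2 × 1.49 × 967 / 5.50 = 524 nm.

524 nm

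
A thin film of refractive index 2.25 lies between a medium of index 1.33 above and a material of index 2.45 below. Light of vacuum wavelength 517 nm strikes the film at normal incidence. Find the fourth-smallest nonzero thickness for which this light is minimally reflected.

Top surface (1.33 → 2.25): reflection off a higher-index medium gives a half-wave phase shift.
Bottom surface (2.25 → 2.45): reflection off a higher-index medium gives a half-wave phase shift.
Zero or two π shifts → no net half-wave offset.
With no net inversion, destructive interference in reflection requires 2 n t = (m + ½) λ.
The fourth-smallest nonzero thickness corresponds to m = 3: t = (m + ½) λ / (2 n) = 3.50 × 517 / (2 × 2.25) = 402 nm.

402 nm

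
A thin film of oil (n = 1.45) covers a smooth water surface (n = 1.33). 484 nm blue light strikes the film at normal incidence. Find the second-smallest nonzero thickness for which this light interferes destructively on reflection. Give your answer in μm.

0.334 μm

Ray reflecting at the top interface goes from n = 1.0 toward n = 1.45: a half-wave phase shift.
Ray reflecting at the bottom interface goes from n = 1.45 toward n = 1.33: no phase shift.
Net: one phase inversion between the two reflected rays.
With one net inversion, destructive interference in reflection requires 2 n t = m λ.
The second-smallest nonzero thickness corresponds to m = 2: t = m λ / (2 n) = 2.00 × 484 / (2 × 1.45) = 334 nm.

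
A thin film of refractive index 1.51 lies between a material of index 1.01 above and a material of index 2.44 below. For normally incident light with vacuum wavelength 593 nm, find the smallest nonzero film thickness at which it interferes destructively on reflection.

At the upper boundary (n = 1.01 to n = 1.51) the reflected ray undergoes a half-wave phase shift.
Bottom surface (1.51 → 2.44): reflection off a higher-index medium gives a half-wave phase shift.
Zero or two π shifts → no net half-wave offset.
So the condition for destructive reflection is 2 n t = (m + ½) λ.
Minimum at m = 0: t = λ / (4 n) = 593 / (4 × 1.51) = 98.2 nm.

98.2 nm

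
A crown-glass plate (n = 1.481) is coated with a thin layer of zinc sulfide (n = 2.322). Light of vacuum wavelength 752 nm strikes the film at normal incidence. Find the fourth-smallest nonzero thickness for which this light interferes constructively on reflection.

567 nm

At the upper boundary (n = 1.0 to n = 2.322) the reflected ray undergoes a half-wave phase shift.
Ray reflecting at the bottom interface goes from n = 2.322 toward n = 1.481: no phase shift.
Exactly one π shift → a net half-wave offset.
With one net inversion, constructive interference in reflection requires 2 n t = (m + ½) λ.
The fourth-smallest nonzero thickness corresponds to m = 3: t = (m + ½) λ / (2 n) = 3.50 × 752 / (2 × 2.322) = 567 nm.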